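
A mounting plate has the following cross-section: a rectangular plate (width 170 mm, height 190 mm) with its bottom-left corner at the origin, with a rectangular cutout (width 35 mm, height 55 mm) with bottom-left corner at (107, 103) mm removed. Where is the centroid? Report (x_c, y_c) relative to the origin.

x_c = 82.50 mm, y_c = 92.75 mm

plate: A = 170 × 190 = 32300.00, centroid at (85.00, 95.00).
hole: A = −(35 × 55) = -1925.00, centroid at (124.50, 130.50).
ΣA = 30375.00 mm²
ΣAx_c = (32300.00)(85.00) + (-1925.00)(124.50) = 2505837.50 mm³
ΣAy_c = (32300.00)(95.00) + (-1925.00)(130.50) = 2817287.50 mm³
x_c = 2505837.50 / 30375.00 = 82.50 mm
y_c = 2817287.50 / 30375.00 = 92.75 mm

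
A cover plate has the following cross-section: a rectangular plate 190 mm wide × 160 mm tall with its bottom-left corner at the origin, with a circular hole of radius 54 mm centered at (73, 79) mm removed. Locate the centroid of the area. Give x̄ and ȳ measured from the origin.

x̄ = 104.49 mm, ȳ = 80.43 mm

plate: A = 190 × 160 = 30400.00, centroid at (95.00, 80.00).
hole: A = −π·54² = -9160.88, centroid at (73.00, 79.00).
ΣA = 21239.12 mm², ΣAx̄ = 2219255.46 mm³, ΣAȳ = 1708290.15 mm³.
x̄ = 2219255.46/21239.12 = 104.49 mm; ȳ = 1708290.15/21239.12 = 80.43 mm.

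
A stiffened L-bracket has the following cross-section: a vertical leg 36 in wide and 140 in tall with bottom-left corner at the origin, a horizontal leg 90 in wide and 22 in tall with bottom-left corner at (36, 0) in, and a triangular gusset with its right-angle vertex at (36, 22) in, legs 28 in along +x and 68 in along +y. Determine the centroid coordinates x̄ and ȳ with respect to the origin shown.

Part | A | x̄ᵢ | ȳᵢ | A·x̄ᵢ | A·ȳᵢ
vertical leg | 5040.00 | 18.00 | 70.00 | 90720.00 | 352800.00
horizontal leg | 1980.00 | 81.00 | 11.00 | 160380.00 | 21780.00
gusset | 952.00 | 45.33 | 44.67 | 43157.33 | 42522.67
Σ | 7972.00 |  |  | 294257.33 | 417102.67
x̄ = 294257.33 / 7972.00 = 36.91 in
ȳ = 417102.67 / 7972.00 = 52.32 in

x̄ = 36.91 in, ȳ = 52.32 in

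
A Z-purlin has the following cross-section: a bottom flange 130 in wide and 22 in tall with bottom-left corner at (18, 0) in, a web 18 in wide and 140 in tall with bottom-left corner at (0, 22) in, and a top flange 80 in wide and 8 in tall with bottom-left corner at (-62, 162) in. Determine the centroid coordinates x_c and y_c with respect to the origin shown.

Part | A | x̄ᵢ | ȳᵢ | A·x̄ᵢ | A·ȳᵢ
bottom flange | 2860.00 | 83.00 | 11.00 | 237380.00 | 31460.00
web | 2520.00 | 9.00 | 92.00 | 22680.00 | 231840.00
top flange | 640.00 | -22.00 | 166.00 | -14080.00 | 106240.00
Σ | 6020.00 |  |  | 245980.00 | 369540.00
x_c = 245980.00 / 6020.00 = 40.86 in
y_c = 369540.00 / 6020.00 = 61.39 in

x_c = 40.86 in, y_c = 61.39 in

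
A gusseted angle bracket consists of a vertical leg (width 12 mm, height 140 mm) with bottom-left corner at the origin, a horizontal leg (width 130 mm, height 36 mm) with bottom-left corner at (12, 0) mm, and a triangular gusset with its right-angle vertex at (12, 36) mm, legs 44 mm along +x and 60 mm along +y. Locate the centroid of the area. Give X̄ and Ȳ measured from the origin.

X̄ = 52.82 mm, Ȳ = 35.91 mm

vertical leg: A = 12 × 140 = 1680.00, centroid at (6.00, 70.00).
horizontal leg: A = 130 × 36 = 4680.00, centroid at (77.00, 18.00).
gusset: A = ½·44·60 = 1320.00, centroid at (26.67, 56.00).
ΣA = 7680.00 mm², ΣAX̄ = 405640.00 mm³, ΣAȲ = 275760.00 mm³.
X̄ = 405640.00/7680.00 = 52.82 mm; Ȳ = 275760.00/7680.00 = 35.91 mm.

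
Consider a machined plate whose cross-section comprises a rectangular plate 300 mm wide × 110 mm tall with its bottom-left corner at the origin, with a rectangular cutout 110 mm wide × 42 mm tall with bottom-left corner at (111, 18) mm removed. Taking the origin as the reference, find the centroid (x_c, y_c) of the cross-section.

plate: A = 300 × 110 = 33000.00, centroid at (150.00, 55.00).
hole: A = −(110 × 42) = -4620.00, centroid at (166.00, 39.00).
ΣA = 28380.00 mm², ΣAx_c = 4183080.00 mm³, ΣAy_c = 1634820.00 mm³.
x_c = 4183080.00/28380.00 = 147.40 mm; y_c = 1634820.00/28380.00 = 57.60 mm.

x_c = 147.40 mm, y_c = 57.60 mm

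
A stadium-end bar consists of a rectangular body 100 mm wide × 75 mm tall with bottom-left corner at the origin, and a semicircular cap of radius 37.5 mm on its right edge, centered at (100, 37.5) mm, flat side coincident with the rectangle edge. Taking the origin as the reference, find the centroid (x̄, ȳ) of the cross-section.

x̄ = 65.00 mm, ȳ = 37.50 mm

Part | A | x̄ᵢ | ȳᵢ | A·x̄ᵢ | A·ȳᵢ
rectangular body | 7500.00 | 50.00 | 37.50 | 375000.00 | 281250.00
semicircular end | 2208.93 | 115.92 | 37.50 | 256049.48 | 82834.96
Σ | 9708.93 |  |  | 631049.48 | 364084.96
x̄ = 631049.48 / 9708.93 = 65.00 mm
ȳ = 364084.96 / 9708.93 = 37.50 mm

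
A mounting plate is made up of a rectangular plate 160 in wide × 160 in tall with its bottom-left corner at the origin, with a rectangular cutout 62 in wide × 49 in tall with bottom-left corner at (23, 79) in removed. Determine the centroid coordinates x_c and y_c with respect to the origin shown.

plate: A = 160 × 160 = 25600.00, centroid at (80.00, 80.00).
hole: A = −(62 × 49) = -3038.00, centroid at (54.00, 103.50).
ΣA = 22562.00 in², ΣAx_c = 1883948.00 in³, ΣAy_c = 1733567.00 in³.
x_c = 1883948.00/22562.00 = 83.50 in; y_c = 1733567.00/22562.00 = 76.84 in.

x_c = 83.50 in, y_c = 76.84 in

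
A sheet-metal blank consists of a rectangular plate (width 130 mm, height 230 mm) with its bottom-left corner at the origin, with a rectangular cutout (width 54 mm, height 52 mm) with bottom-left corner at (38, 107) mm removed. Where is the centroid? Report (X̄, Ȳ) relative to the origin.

X̄ = 65.00 mm, Ȳ = 113.13 mm

plate: A = 130 × 230 = 29900.00, centroid at (65.00, 115.00).
hole: A = −(54 × 52) = -2808.00, centroid at (65.00, 133.00).
ΣA = 27092.00 mm², ΣAX̄ = 1760980.00 mm³, ΣAȲ = 3065036.00 mm³.
X̄ = 1760980.00/27092.00 = 65.00 mm; Ȳ = 3065036.00/27092.00 = 113.13 mm.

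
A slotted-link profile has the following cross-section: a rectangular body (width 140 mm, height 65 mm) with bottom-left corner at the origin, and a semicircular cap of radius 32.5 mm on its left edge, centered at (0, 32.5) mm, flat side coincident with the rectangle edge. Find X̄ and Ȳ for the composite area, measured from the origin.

rectangular body: A = 140 × 65 = 9100.00, centroid at (70.00, 32.50).
semicircular end: A = ½π·32.5² = 1659.15, centroid at (-13.79, 32.50).
ΣA = 10759.15 mm²
ΣAX̄ = (9100.00)(70.00) + (1659.15)(-13.79) = 614114.58 mm³
ΣAȲ = (9100.00)(32.50) + (1659.15)(32.50) = 349672.49 mm³
X̄ = 614114.58 / 10759.15 = 57.08 mm
Ȳ = 349672.49 / 10759.15 = 32.50 mm

X̄ = 57.08 mm, Ȳ = 32.50 mm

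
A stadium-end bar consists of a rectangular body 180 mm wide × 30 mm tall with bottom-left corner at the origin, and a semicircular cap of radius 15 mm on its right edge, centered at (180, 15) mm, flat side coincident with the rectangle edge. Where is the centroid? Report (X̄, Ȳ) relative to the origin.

X̄ = 95.92 mm, Ȳ = 15.00 mm

Part | A | x̄ᵢ | ȳᵢ | A·x̄ᵢ | A·ȳᵢ
rectangular body | 5400.00 | 90.00 | 15.00 | 486000.00 | 81000.00
semicircular end | 353.43 | 186.37 | 15.00 | 65867.25 | 5301.44
Σ | 5753.43 |  |  | 551867.25 | 86301.44
X̄ = 551867.25 / 5753.43 = 95.92 mm
Ȳ = 86301.44 / 5753.43 = 15.00 mm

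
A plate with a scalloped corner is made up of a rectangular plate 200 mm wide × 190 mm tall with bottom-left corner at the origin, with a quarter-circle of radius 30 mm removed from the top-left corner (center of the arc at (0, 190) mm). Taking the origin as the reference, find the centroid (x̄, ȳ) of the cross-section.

plate: A = 200 × 190 = 38000.00, centroid at (100.00, 95.00).
removed quarter-circle: A = −¼π·30² = -706.86, centroid at (12.73, 177.27).
ΣA = 37293.14 mm², ΣAx̄ = 3791000.00 mm³, ΣAȳ = 3484696.91 mm³.
x̄ = 3791000.00/37293.14 = 101.65 mm; ȳ = 3484696.91/37293.14 = 93.44 mm.

x̄ = 101.65 mm, ȳ = 93.44 mm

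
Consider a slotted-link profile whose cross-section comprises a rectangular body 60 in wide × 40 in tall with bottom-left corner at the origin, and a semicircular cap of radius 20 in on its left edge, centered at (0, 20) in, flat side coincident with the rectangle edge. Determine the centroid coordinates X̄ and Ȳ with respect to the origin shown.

rectangular body: A = 60 × 40 = 2400.00, centroid at (30.00, 20.00).
semicircular end: A = ½π·20² = 628.32, centroid at (-8.49, 20.00).
ΣA = 3028.32 in²
ΣAX̄ = (2400.00)(30.00) + (628.32)(-8.49) = 66666.67 in³
ΣAȲ = (2400.00)(20.00) + (628.32)(20.00) = 60566.37 in³
X̄ = 66666.67 / 3028.32 = 22.01 in
Ȳ = 60566.37 / 3028.32 = 20.00 in

X̄ = 22.01 in, Ȳ = 20.00 in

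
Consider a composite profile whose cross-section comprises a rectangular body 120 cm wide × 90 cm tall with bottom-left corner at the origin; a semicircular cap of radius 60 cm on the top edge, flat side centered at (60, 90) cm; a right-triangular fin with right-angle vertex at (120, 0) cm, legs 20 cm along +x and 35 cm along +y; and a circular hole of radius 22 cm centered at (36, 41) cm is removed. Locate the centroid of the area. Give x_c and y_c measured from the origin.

rectangular body: A = 120 × 90 = 10800.00, centroid at (60.00, 45.00).
semicircular top: A = ½π·60² = 5654.87, centroid at (60.00, 115.46).
triangular fin: A = ½·20·35 = 350.00, centroid at (126.67, 11.67).
hole: A = −π·22² = -1520.53, centroid at (36.00, 41.00).
ΣA = 15284.34 cm²
ΣAx_c = (10800.00)(60.00) + (5654.87)(60.00) + (350.00)(126.67) + (-1520.53)(36.00) = 976886.23 cm³
ΣAy_c = (10800.00)(45.00) + (5654.87)(115.46) + (350.00)(11.67) + (-1520.53)(41.00) = 1080679.58 cm³
x_c = 976886.23 / 15284.34 = 63.91 cm
y_c = 1080679.58 / 15284.34 = 70.71 cm

x_c = 63.91 cm, y_c = 70.71 cm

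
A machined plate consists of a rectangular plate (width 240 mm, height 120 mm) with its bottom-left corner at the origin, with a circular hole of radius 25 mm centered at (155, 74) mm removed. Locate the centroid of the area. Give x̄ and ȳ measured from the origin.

x̄ = 117.44 mm, ȳ = 58.98 mm

plate: A = 240 × 120 = 28800.00, centroid at (120.00, 60.00).
hole: A = −π·25² = -1963.50, centroid at (155.00, 74.00).
ΣA = 26836.50 mm²
ΣAx̄ = (28800.00)(120.00) + (-1963.50)(155.00) = 3151658.21 mm³
ΣAȳ = (28800.00)(60.00) + (-1963.50)(74.00) = 1582701.34 mm³
x̄ = 3151658.21 / 26836.50 = 117.44 mm
ȳ = 1582701.34 / 26836.50 = 58.98 mm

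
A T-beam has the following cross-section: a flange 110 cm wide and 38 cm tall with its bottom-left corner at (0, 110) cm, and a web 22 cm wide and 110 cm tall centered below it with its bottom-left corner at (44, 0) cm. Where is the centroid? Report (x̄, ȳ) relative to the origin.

Part | A | x̄ᵢ | ȳᵢ | A·x̄ᵢ | A·ȳᵢ
web | 2420.00 | 55.00 | 55.00 | 133100.00 | 133100.00
flange | 4180.00 | 55.00 | 129.00 | 229900.00 | 539220.00
Σ | 6600.00 |  |  | 363000.00 | 672320.00
x̄ = 363000.00 / 6600.00 = 55.00 cm
ȳ = 672320.00 / 6600.00 = 101.87 cm

x̄ = 55.00 cm, ȳ = 101.87 cm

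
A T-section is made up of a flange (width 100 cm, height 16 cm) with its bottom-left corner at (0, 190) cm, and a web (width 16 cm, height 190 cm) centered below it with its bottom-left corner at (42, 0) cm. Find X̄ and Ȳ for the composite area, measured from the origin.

web: A = 16 × 190 = 3040.00, centroid at (50.00, 95.00).
flange: A = 100 × 16 = 1600.00, centroid at (50.00, 198.00).
ΣA = 4640.00 cm², ΣAX̄ = 232000.00 cm³, ΣAȲ = 605600.00 cm³.
X̄ = 232000.00/4640.00 = 50.00 cm; Ȳ = 605600.00/4640.00 = 130.52 cm.

X̄ = 50.00 cm, Ȳ = 130.52 cm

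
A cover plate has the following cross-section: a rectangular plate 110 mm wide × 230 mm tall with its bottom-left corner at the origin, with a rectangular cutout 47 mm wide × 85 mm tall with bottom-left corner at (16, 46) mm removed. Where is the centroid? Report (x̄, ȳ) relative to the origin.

x̄ = 57.91 mm, ȳ = 119.97 mm

plate: A = 110 × 230 = 25300.00, centroid at (55.00, 115.00).
hole: A = −(47 × 85) = -3995.00, centroid at (39.50, 88.50).
ΣA = 21305.00 mm²
ΣAx̄ = (25300.00)(55.00) + (-3995.00)(39.50) = 1233697.50 mm³
ΣAȳ = (25300.00)(115.00) + (-3995.00)(88.50) = 2555942.50 mm³
x̄ = 1233697.50 / 21305.00 = 57.91 mm
ȳ = 2555942.50 / 21305.00 = 119.97 mm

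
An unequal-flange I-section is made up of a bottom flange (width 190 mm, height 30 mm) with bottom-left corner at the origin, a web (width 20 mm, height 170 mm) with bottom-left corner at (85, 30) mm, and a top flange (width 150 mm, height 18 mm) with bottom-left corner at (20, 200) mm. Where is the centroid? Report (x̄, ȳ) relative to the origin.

Part | A | x̄ᵢ | ȳᵢ | A·x̄ᵢ | A·ȳᵢ
bottom flange | 5700.00 | 95.00 | 15.00 | 541500.00 | 85500.00
web | 3400.00 | 95.00 | 115.00 | 323000.00 | 391000.00
top flange | 2700.00 | 95.00 | 209.00 | 256500.00 | 564300.00
Σ | 11800.00 |  |  | 1121000.00 | 1040800.00
x̄ = 1121000.00 / 11800.00 = 95.00 mm
ȳ = 1040800.00 / 11800.00 = 88.20 mm

x̄ = 95.00 mm, ȳ = 88.20 mm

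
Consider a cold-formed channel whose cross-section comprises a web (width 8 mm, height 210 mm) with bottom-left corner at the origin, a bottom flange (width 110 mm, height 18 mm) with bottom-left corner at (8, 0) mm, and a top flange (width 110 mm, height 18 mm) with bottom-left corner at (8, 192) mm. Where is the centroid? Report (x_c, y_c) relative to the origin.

web: A = 8 × 210 = 1680.00, centroid at (4.00, 105.00).
bottom flange: A = 110 × 18 = 1980.00, centroid at (63.00, 9.00).
top flange: A = 110 × 18 = 1980.00, centroid at (63.00, 201.00).
ΣA = 5640.00 mm², ΣAx_c = 256200.00 mm³, ΣAy_c = 592200.00 mm³.
x_c = 256200.00/5640.00 = 45.43 mm; y_c = 592200.00/5640.00 = 105.00 mm.

x_c = 45.43 mm, y_c = 105.00 mm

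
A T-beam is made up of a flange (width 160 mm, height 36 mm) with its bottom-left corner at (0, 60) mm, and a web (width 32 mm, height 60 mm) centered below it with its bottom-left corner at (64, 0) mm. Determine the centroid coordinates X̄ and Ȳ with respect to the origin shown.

web: A = 32 × 60 = 1920.00, centroid at (80.00, 30.00).
flange: A = 160 × 36 = 5760.00, centroid at (80.00, 78.00).
ΣA = 7680.00 mm², ΣAX̄ = 614400.00 mm³, ΣAȲ = 506880.00 mm³.
X̄ = 614400.00/7680.00 = 80.00 mm; Ȳ = 506880.00/7680.00 = 66.00 mm.

X̄ = 80.00 mm, Ȳ = 66.00 mm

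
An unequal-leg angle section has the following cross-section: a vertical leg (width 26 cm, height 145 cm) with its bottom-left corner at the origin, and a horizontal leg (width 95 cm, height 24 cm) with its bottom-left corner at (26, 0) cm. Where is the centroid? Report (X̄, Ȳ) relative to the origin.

X̄ = 35.80 cm, Ȳ = 49.70 cm

vertical leg: A = 26 × 145 = 3770.00, centroid at (13.00, 72.50).
horizontal leg: A = 95 × 24 = 2280.00, centroid at (73.50, 12.00).
ΣA = 6050.00 cm², ΣAX̄ = 216590.00 cm³, ΣAȲ = 300685.00 cm³.
X̄ = 216590.00/6050.00 = 35.80 cm; Ȳ = 300685.00/6050.00 = 49.70 cm.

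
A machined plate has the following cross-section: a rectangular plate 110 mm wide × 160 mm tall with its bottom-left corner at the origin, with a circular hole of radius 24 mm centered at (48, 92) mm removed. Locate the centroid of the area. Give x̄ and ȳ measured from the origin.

Part | A | x̄ᵢ | ȳᵢ | A·x̄ᵢ | A·ȳᵢ
plate | 17600.00 | 55.00 | 80.00 | 968000.00 | 1408000.00
hole | -1809.56 | 48.00 | 92.00 | -86858.75 | -166479.28
Σ | 15790.44 |  |  | 881141.25 | 1241520.72
x̄ = 881141.25 / 15790.44 = 55.80 mm
ȳ = 1241520.72 / 15790.44 = 78.62 mm

x̄ = 55.80 mm, ȳ = 78.62 mm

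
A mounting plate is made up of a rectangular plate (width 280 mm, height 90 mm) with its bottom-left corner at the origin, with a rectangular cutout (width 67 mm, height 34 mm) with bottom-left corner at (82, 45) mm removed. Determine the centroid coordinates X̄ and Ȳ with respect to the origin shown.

plate: A = 280 × 90 = 25200.00, centroid at (140.00, 45.00).
hole: A = −(67 × 34) = -2278.00, centroid at (115.50, 62.00).
ΣA = 22922.00 mm²
ΣAX̄ = (25200.00)(140.00) + (-2278.00)(115.50) = 3264891.00 mm³
ΣAȲ = (25200.00)(45.00) + (-2278.00)(62.00) = 992764.00 mm³
X̄ = 3264891.00 / 22922.00 = 142.43 mm
Ȳ = 992764.00 / 22922.00 = 43.31 mm

X̄ = 142.43 mm, Ȳ = 43.31 mm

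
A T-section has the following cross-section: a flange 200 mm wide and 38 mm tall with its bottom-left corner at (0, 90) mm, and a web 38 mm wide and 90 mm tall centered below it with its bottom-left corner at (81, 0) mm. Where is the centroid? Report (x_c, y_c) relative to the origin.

web: A = 38 × 90 = 3420.00, centroid at (100.00, 45.00).
flange: A = 200 × 38 = 7600.00, centroid at (100.00, 109.00).
ΣA = 11020.00 mm²
ΣAx_c = (3420.00)(100.00) + (7600.00)(100.00) = 1102000.00 mm³
ΣAy_c = (3420.00)(45.00) + (7600.00)(109.00) = 982300.00 mm³
x_c = 1102000.00 / 11020.00 = 100.00 mm
y_c = 982300.00 / 11020.00 = 89.14 mm

x_c = 100.00 mm, y_c = 89.14 mm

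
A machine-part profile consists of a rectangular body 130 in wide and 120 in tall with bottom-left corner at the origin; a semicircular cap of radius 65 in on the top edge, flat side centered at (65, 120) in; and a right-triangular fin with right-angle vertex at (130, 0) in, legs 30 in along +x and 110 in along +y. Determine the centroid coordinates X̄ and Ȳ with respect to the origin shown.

Part | A | x̄ᵢ | ȳᵢ | A·x̄ᵢ | A·ȳᵢ
rectangular body | 15600.00 | 65.00 | 60.00 | 1014000.00 | 936000.00
semicircular top | 6636.61 | 65.00 | 147.59 | 431379.94 | 979477.07
triangular fin | 1650.00 | 140.00 | 36.67 | 231000.00 | 60500.00
Σ | 23886.61 |  |  | 1676379.94 | 1975977.07
X̄ = 1676379.94 / 23886.61 = 70.18 in
Ȳ = 1975977.07 / 23886.61 = 82.72 in

X̄ = 70.18 in, Ȳ = 82.72 in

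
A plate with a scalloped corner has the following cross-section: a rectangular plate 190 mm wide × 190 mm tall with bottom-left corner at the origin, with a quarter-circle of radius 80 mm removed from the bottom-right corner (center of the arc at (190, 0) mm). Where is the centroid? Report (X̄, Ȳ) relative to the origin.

Part | A | x̄ᵢ | ȳᵢ | A·x̄ᵢ | A·ȳᵢ
plate | 36100.00 | 95.00 | 95.00 | 3429500.00 | 3429500.00
removed quarter-circle | -5026.55 | 156.05 | 33.95 | -784377.50 | -170666.67
Σ | 31073.45 |  |  | 2645122.50 | 3258833.33
X̄ = 2645122.50 / 31073.45 = 85.12 mm
Ȳ = 3258833.33 / 31073.45 = 104.88 mm

X̄ = 85.12 mm, Ȳ = 104.88 mm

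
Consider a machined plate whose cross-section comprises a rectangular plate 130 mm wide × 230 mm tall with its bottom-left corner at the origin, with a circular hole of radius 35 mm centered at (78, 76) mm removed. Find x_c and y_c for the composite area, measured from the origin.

plate: A = 130 × 230 = 29900.00, centroid at (65.00, 115.00).
hole: A = −π·35² = -3848.45, centroid at (78.00, 76.00).
ΣA = 26051.55 mm², ΣAx_c = 1643320.82 mm³, ΣAy_c = 3146017.72 mm³.
x_c = 1643320.82/26051.55 = 63.08 mm; y_c = 3146017.72/26051.55 = 120.76 mm.

x_c = 63.08 mm, y_c = 120.76 mm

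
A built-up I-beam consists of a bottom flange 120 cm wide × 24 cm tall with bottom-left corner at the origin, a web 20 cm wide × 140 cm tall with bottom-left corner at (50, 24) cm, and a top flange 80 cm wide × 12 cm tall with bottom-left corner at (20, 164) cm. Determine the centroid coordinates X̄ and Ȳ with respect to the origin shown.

X̄ = 60.00 cm, Ȳ = 69.42 cm

bottom flange: A = 120 × 24 = 2880.00, centroid at (60.00, 12.00).
web: A = 20 × 140 = 2800.00, centroid at (60.00, 94.00).
top flange: A = 80 × 12 = 960.00, centroid at (60.00, 170.00).
ΣA = 6640.00 cm², ΣAX̄ = 398400.00 cm³, ΣAȲ = 460960.00 cm³.
X̄ = 398400.00/6640.00 = 60.00 cm; Ȳ = 460960.00/6640.00 = 69.42 cm.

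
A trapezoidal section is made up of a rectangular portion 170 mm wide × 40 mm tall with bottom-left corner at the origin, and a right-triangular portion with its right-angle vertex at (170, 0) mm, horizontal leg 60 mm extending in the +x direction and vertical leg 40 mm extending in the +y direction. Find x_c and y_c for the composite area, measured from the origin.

Part | A | x̄ᵢ | ȳᵢ | A·x̄ᵢ | A·ȳᵢ
rectangular portion | 6800.00 | 85.00 | 20.00 | 578000.00 | 136000.00
triangular portion | 1200.00 | 190.00 | 13.33 | 228000.00 | 16000.00
Σ | 8000.00 |  |  | 806000.00 | 152000.00
x_c = 806000.00 / 8000.00 = 100.75 mm
y_c = 152000.00 / 8000.00 = 19.00 mm

x_c = 100.75 mm, y_c = 19.00 mm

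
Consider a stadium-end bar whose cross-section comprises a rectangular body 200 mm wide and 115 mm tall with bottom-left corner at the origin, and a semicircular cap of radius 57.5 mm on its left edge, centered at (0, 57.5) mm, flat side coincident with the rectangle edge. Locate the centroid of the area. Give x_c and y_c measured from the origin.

x_c = 77.08 mm, y_c = 57.50 mm

rectangular body: A = 200 × 115 = 23000.00, centroid at (100.00, 57.50).
semicircular end: A = ½π·57.5² = 5193.45, centroid at (-24.40, 57.50).
ΣA = 28193.45 mm²
ΣAx_c = (23000.00)(100.00) + (5193.45)(-24.40) = 2173260.42 mm³
ΣAy_c = (23000.00)(57.50) + (5193.45)(57.50) = 1621123.11 mm³
x_c = 2173260.42 / 28193.45 = 77.08 mm
y_c = 1621123.11 / 28193.45 = 57.50 mm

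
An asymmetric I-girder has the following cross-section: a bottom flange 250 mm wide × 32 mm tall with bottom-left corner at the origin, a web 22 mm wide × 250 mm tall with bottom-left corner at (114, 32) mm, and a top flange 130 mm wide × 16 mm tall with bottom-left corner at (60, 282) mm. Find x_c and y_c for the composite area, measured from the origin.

x_c = 125.00 mm, y_c = 102.36 mm

bottom flange: A = 250 × 32 = 8000.00, centroid at (125.00, 16.00).
web: A = 22 × 250 = 5500.00, centroid at (125.00, 157.00).
top flange: A = 130 × 16 = 2080.00, centroid at (125.00, 290.00).
ΣA = 15580.00 mm²
ΣAx_c = (8000.00)(125.00) + (5500.00)(125.00) + (2080.00)(125.00) = 1947500.00 mm³
ΣAy_c = (8000.00)(16.00) + (5500.00)(157.00) + (2080.00)(290.00) = 1594700.00 mm³
x_c = 1947500.00 / 15580.00 = 125.00 mm
y_c = 1594700.00 / 15580.00 = 102.36 mm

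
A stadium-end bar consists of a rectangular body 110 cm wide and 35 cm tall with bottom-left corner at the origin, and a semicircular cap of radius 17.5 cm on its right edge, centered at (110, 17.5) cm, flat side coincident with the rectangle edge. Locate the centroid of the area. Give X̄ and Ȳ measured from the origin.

X̄ = 61.93 cm, Ȳ = 17.50 cm

rectangular body: A = 110 × 35 = 3850.00, centroid at (55.00, 17.50).
semicircular end: A = ½π·17.5² = 481.06, centroid at (117.43, 17.50).
ΣA = 4331.06 cm², ΣAX̄ = 268239.12 cm³, ΣAȲ = 75793.49 cm³.
X̄ = 268239.12/4331.06 = 61.93 cm; Ȳ = 75793.49/4331.06 = 17.50 cm.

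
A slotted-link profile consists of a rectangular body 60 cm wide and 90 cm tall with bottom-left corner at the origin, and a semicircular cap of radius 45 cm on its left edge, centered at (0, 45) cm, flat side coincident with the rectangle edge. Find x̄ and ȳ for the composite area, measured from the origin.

rectangular body: A = 60 × 90 = 5400.00, centroid at (30.00, 45.00).
semicircular end: A = ½π·45² = 3180.86, centroid at (-19.10, 45.00).
ΣA = 8580.86 cm², ΣAx̄ = 101250.00 cm³, ΣAȳ = 386138.82 cm³.
x̄ = 101250.00/8580.86 = 11.80 cm; ȳ = 386138.82/8580.86 = 45.00 cm.

x̄ = 11.80 cm, ȳ = 45.00 cm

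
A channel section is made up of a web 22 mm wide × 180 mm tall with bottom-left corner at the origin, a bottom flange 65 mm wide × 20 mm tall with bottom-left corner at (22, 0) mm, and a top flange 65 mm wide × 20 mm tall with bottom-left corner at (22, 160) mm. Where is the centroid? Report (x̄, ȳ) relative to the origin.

web: A = 22 × 180 = 3960.00, centroid at (11.00, 90.00).
bottom flange: A = 65 × 20 = 1300.00, centroid at (54.50, 10.00).
top flange: A = 65 × 20 = 1300.00, centroid at (54.50, 170.00).
ΣA = 6560.00 mm², ΣAx̄ = 185260.00 mm³, ΣAȳ = 590400.00 mm³.
x̄ = 185260.00/6560.00 = 28.24 mm; ȳ = 590400.00/6560.00 = 90.00 mm.

x̄ = 28.24 mm, ȳ = 90.00 mm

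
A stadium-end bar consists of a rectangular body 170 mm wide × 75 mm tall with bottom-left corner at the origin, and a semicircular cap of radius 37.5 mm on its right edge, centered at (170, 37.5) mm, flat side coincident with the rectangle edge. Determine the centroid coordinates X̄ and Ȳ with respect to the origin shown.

rectangular body: A = 170 × 75 = 12750.00, centroid at (85.00, 37.50).
semicircular end: A = ½π·37.5² = 2208.93, centroid at (185.92, 37.50).
ΣA = 14958.93 mm²
ΣAX̄ = (12750.00)(85.00) + (2208.93)(185.92) = 1494424.75 mm³
ΣAȲ = (12750.00)(37.50) + (2208.93)(37.50) = 560959.96 mm³
X̄ = 1494424.75 / 14958.93 = 99.90 mm
Ȳ = 560959.96 / 14958.93 = 37.50 mm

X̄ = 99.90 mm, Ȳ = 37.50 mm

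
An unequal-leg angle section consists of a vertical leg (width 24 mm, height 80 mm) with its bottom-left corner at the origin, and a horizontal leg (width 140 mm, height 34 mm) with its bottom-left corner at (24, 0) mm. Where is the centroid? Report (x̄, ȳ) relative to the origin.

Part | A | x̄ᵢ | ȳᵢ | A·x̄ᵢ | A·ȳᵢ
vertical leg | 1920.00 | 12.00 | 40.00 | 23040.00 | 76800.00
horizontal leg | 4760.00 | 94.00 | 17.00 | 447440.00 | 80920.00
Σ | 6680.00 |  |  | 470480.00 | 157720.00
x̄ = 470480.00 / 6680.00 = 70.43 mm
ȳ = 157720.00 / 6680.00 = 23.61 mm

x̄ = 70.43 mm, ȳ = 23.61 mm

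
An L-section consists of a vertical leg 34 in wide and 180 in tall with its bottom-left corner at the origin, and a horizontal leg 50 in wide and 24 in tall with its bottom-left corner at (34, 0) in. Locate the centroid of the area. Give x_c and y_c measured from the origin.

vertical leg: A = 34 × 180 = 6120.00, centroid at (17.00, 90.00).
horizontal leg: A = 50 × 24 = 1200.00, centroid at (59.00, 12.00).
ΣA = 7320.00 in²
ΣAx_c = (6120.00)(17.00) + (1200.00)(59.00) = 174840.00 in³
ΣAy_c = (6120.00)(90.00) + (1200.00)(12.00) = 565200.00 in³
x_c = 174840.00 / 7320.00 = 23.89 in
y_c = 565200.00 / 7320.00 = 77.21 in

x_c = 23.89 in, y_c = 77.21 in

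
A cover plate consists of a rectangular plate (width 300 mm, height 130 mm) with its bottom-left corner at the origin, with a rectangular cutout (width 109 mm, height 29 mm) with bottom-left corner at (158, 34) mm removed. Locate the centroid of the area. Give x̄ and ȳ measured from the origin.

Part | A | x̄ᵢ | ȳᵢ | A·x̄ᵢ | A·ȳᵢ
plate | 39000.00 | 150.00 | 65.00 | 5850000.00 | 2535000.00
hole | -3161.00 | 212.50 | 48.50 | -671712.50 | -153308.50
Σ | 35839.00 |  |  | 5178287.50 | 2381691.50
x̄ = 5178287.50 / 35839.00 = 144.49 mm
ȳ = 2381691.50 / 35839.00 = 66.46 mm

x̄ = 144.49 mm, ȳ = 66.46 mm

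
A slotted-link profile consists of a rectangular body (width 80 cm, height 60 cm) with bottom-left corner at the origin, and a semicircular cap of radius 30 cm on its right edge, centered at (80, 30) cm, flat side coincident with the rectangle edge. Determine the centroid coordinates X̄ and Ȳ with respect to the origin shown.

X̄ = 52.00 cm, Ȳ = 30.00 cm

rectangular body: A = 80 × 60 = 4800.00, centroid at (40.00, 30.00).
semicircular end: A = ½π·30² = 1413.72, centroid at (92.73, 30.00).
ΣA = 6213.72 cm²
ΣAX̄ = (4800.00)(40.00) + (1413.72)(92.73) = 323097.34 cm³
ΣAȲ = (4800.00)(30.00) + (1413.72)(30.00) = 186411.50 cm³
X̄ = 323097.34 / 6213.72 = 52.00 cm
Ȳ = 186411.50 / 6213.72 = 30.00 cm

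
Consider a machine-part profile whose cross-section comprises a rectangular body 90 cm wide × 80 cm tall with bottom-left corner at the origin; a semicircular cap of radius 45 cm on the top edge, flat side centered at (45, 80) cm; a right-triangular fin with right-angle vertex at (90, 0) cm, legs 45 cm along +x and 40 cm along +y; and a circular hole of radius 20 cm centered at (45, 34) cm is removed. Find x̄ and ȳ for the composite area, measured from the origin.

x̄ = 50.39 cm, ȳ = 57.11 cm

Part | A | x̄ᵢ | ȳᵢ | A·x̄ᵢ | A·ȳᵢ
rectangular body | 7200.00 | 45.00 | 40.00 | 324000.00 | 288000.00
semicircular top | 3180.86 | 45.00 | 99.10 | 143138.82 | 315219.00
triangular fin | 900.00 | 105.00 | 13.33 | 94500.00 | 12000.00
hole | -1256.64 | 45.00 | 34.00 | -56548.67 | -42725.66
Σ | 10024.23 |  |  | 505090.15 | 572493.34
x̄ = 505090.15 / 10024.23 = 50.39 cm
ȳ = 572493.34 / 10024.23 = 57.11 cm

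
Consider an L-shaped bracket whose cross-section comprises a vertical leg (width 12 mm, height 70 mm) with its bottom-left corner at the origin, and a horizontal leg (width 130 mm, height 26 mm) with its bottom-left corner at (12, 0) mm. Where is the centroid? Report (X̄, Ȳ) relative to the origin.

X̄ = 62.87 mm, Ȳ = 17.38 mm

Part | A | x̄ᵢ | ȳᵢ | A·x̄ᵢ | A·ȳᵢ
vertical leg | 840.00 | 6.00 | 35.00 | 5040.00 | 29400.00
horizontal leg | 3380.00 | 77.00 | 13.00 | 260260.00 | 43940.00
Σ | 4220.00 |  |  | 265300.00 | 73340.00
X̄ = 265300.00 / 4220.00 = 62.87 mm
Ȳ = 73340.00 / 4220.00 = 17.38 mm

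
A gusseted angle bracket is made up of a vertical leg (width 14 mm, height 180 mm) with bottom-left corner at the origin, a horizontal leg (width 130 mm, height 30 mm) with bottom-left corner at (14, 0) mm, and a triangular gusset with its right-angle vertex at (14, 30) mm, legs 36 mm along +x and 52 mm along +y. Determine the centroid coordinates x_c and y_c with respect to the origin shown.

Part | A | x̄ᵢ | ȳᵢ | A·x̄ᵢ | A·ȳᵢ
vertical leg | 2520.00 | 7.00 | 90.00 | 17640.00 | 226800.00
horizontal leg | 3900.00 | 79.00 | 15.00 | 308100.00 | 58500.00
gusset | 936.00 | 26.00 | 47.33 | 24336.00 | 44304.00
Σ | 7356.00 |  |  | 350076.00 | 329604.00
x_c = 350076.00 / 7356.00 = 47.59 mm
y_c = 329604.00 / 7356.00 = 44.81 mm

x_c = 47.59 mm, y_c = 44.81 mm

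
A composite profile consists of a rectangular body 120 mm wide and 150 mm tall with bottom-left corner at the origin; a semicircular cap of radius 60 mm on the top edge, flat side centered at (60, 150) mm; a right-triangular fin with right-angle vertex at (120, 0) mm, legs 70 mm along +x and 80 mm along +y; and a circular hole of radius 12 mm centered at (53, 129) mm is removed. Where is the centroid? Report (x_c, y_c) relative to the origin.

rectangular body: A = 120 × 150 = 18000.00, centroid at (60.00, 75.00).
semicircular top: A = ½π·60² = 5654.87, centroid at (60.00, 175.46).
triangular fin: A = ½·70·80 = 2800.00, centroid at (143.33, 26.67).
hole: A = −π·12² = -452.39, centroid at (53.00, 129.00).
ΣA = 26002.48 mm², ΣAx_c = 1796648.70 mm³, ΣAy_c = 2358538.46 mm³.
x_c = 1796648.70/26002.48 = 69.10 mm; y_c = 2358538.46/26002.48 = 90.70 mm.

x_c = 69.10 mm, y_c = 90.70 mm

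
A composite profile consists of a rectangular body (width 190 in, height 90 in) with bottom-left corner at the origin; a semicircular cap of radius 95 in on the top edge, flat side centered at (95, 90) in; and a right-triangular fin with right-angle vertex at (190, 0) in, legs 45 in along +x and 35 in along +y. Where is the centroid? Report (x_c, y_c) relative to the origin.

x_c = 97.70 in, y_c = 81.90 in

rectangular body: A = 190 × 90 = 17100.00, centroid at (95.00, 45.00).
semicircular top: A = ½π·95² = 14176.44, centroid at (95.00, 130.32).
triangular fin: A = ½·45·35 = 787.50, centroid at (205.00, 11.67).
ΣA = 32063.94 in², ΣAx_c = 3132699.00 in³, ΣAy_c = 2626150.15 in³.
x_c = 3132699.00/32063.94 = 97.70 in; y_c = 2626150.15/32063.94 = 81.90 in.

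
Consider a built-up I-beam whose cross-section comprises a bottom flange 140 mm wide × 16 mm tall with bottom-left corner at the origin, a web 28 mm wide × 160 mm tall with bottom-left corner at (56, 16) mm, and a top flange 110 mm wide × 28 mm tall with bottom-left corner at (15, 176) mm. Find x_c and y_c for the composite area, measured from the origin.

x_c = 70.00 mm, y_c = 105.43 mm

bottom flange: A = 140 × 16 = 2240.00, centroid at (70.00, 8.00).
web: A = 28 × 160 = 4480.00, centroid at (70.00, 96.00).
top flange: A = 110 × 28 = 3080.00, centroid at (70.00, 190.00).
ΣA = 9800.00 mm²
ΣAx_c = (2240.00)(70.00) + (4480.00)(70.00) + (3080.00)(70.00) = 686000.00 mm³
ΣAy_c = (2240.00)(8.00) + (4480.00)(96.00) + (3080.00)(190.00) = 1033200.00 mm³
x_c = 686000.00 / 9800.00 = 70.00 mm
y_c = 1033200.00 / 9800.00 = 105.43 mm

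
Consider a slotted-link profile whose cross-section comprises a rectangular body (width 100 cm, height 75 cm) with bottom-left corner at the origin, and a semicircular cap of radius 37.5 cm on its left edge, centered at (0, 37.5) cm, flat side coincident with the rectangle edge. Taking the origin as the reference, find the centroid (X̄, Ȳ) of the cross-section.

rectangular body: A = 100 × 75 = 7500.00, centroid at (50.00, 37.50).
semicircular end: A = ½π·37.5² = 2208.93, centroid at (-15.92, 37.50).
ΣA = 9708.93 cm²
ΣAX̄ = (7500.00)(50.00) + (2208.93)(-15.92) = 339843.75 cm³
ΣAȲ = (7500.00)(37.50) + (2208.93)(37.50) = 364084.96 cm³
X̄ = 339843.75 / 9708.93 = 35.00 cm
Ȳ = 364084.96 / 9708.93 = 37.50 cm

X̄ = 35.00 cm, Ȳ = 37.50 cm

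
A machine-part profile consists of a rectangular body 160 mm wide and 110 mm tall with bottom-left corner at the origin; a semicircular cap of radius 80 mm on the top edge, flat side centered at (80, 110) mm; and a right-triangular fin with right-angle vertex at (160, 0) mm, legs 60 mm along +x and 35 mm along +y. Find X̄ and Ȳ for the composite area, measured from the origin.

X̄ = 83.66 mm, Ȳ = 84.57 mm

rectangular body: A = 160 × 110 = 17600.00, centroid at (80.00, 55.00).
semicircular top: A = ½π·80² = 10053.10, centroid at (80.00, 143.95).
triangular fin: A = ½·60·35 = 1050.00, centroid at (180.00, 11.67).
ΣA = 28703.10 mm²
ΣAX̄ = (17600.00)(80.00) + (10053.10)(80.00) + (1050.00)(180.00) = 2401247.72 mm³
ΣAȲ = (17600.00)(55.00) + (10053.10)(143.95) + (1050.00)(11.67) = 2427423.95 mm³
X̄ = 2401247.72 / 28703.10 = 83.66 mm
Ȳ = 2427423.95 / 28703.10 = 84.57 mm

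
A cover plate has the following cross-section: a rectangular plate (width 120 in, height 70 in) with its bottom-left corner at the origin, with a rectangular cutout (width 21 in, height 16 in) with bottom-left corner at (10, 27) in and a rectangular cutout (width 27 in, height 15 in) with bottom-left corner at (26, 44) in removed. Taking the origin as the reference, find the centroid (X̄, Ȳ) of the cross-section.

X̄ = 62.82 in, Ȳ = 34.13 in

plate: A = 120 × 70 = 8400.00, centroid at (60.00, 35.00).
hole 1: A = −(21 × 16) = -336.00, centroid at (20.50, 35.00).
hole 2: A = −(27 × 15) = -405.00, centroid at (39.50, 51.50).
ΣA = 7659.00 in², ΣAX̄ = 481114.50 in³, ΣAȲ = 261382.50 in³.
X̄ = 481114.50/7659.00 = 62.82 in; Ȳ = 261382.50/7659.00 = 34.13 in.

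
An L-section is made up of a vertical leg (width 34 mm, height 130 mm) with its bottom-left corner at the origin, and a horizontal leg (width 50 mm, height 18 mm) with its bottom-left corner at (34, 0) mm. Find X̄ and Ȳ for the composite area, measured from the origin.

Part | A | x̄ᵢ | ȳᵢ | A·x̄ᵢ | A·ȳᵢ
vertical leg | 4420.00 | 17.00 | 65.00 | 75140.00 | 287300.00
horizontal leg | 900.00 | 59.00 | 9.00 | 53100.00 | 8100.00
Σ | 5320.00 |  |  | 128240.00 | 295400.00
X̄ = 128240.00 / 5320.00 = 24.11 mm
Ȳ = 295400.00 / 5320.00 = 55.53 mm

X̄ = 24.11 mm, Ȳ = 55.53 mm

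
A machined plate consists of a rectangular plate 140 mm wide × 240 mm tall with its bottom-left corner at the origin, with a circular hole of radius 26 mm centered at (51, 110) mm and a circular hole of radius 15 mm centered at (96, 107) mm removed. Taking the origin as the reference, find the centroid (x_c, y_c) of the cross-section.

x_c = 70.71 mm, y_c = 120.99 mm

plate: A = 140 × 240 = 33600.00, centroid at (70.00, 120.00).
hole 1: A = −π·26² = -2123.72, centroid at (51.00, 110.00).
hole 2: A = −π·15² = -706.86, centroid at (96.00, 107.00).
ΣA = 30769.43 mm², ΣAx_c = 2175832.05 mm³, ΣAy_c = 3722757.33 mm³.
x_c = 2175832.05/30769.43 = 70.71 mm; y_c = 3722757.33/30769.43 = 120.99 mm.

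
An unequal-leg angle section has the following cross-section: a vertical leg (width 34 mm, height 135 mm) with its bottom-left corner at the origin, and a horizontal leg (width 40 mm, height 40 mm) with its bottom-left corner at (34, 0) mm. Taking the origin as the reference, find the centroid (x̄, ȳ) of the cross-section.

vertical leg: A = 34 × 135 = 4590.00, centroid at (17.00, 67.50).
horizontal leg: A = 40 × 40 = 1600.00, centroid at (54.00, 20.00).
ΣA = 6190.00 mm²
ΣAx̄ = (4590.00)(17.00) + (1600.00)(54.00) = 164430.00 mm³
ΣAȳ = (4590.00)(67.50) + (1600.00)(20.00) = 341825.00 mm³
x̄ = 164430.00 / 6190.00 = 26.56 mm
ȳ = 341825.00 / 6190.00 = 55.22 mm

x̄ = 26.56 mm, ȳ = 55.22 mm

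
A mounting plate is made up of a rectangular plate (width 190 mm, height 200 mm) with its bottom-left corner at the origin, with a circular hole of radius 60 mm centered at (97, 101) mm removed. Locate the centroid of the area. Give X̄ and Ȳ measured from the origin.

plate: A = 190 × 200 = 38000.00, centroid at (95.00, 100.00).
hole: A = −π·60² = -11309.73, centroid at (97.00, 101.00).
ΣA = 26690.27 mm², ΣAX̄ = 2512955.85 mm³, ΣAȲ = 2657716.91 mm³.
X̄ = 2512955.85/26690.27 = 94.15 mm; Ȳ = 2657716.91/26690.27 = 99.58 mm.

X̄ = 94.15 mm, Ȳ = 99.58 mm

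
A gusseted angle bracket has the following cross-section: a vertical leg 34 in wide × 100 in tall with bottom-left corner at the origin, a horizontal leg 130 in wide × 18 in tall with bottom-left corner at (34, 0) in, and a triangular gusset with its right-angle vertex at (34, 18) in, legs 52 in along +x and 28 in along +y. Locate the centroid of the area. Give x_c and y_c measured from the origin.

x_c = 50.53 in, y_c = 32.62 in

vertical leg: A = 34 × 100 = 3400.00, centroid at (17.00, 50.00).
horizontal leg: A = 130 × 18 = 2340.00, centroid at (99.00, 9.00).
gusset: A = ½·52·28 = 728.00, centroid at (51.33, 27.33).
ΣA = 6468.00 in²
ΣAx_c = (3400.00)(17.00) + (2340.00)(99.00) + (728.00)(51.33) = 326830.67 in³
ΣAy_c = (3400.00)(50.00) + (2340.00)(9.00) + (728.00)(27.33) = 210958.67 in³
x_c = 326830.67 / 6468.00 = 50.53 in
y_c = 210958.67 / 6468.00 = 32.62 in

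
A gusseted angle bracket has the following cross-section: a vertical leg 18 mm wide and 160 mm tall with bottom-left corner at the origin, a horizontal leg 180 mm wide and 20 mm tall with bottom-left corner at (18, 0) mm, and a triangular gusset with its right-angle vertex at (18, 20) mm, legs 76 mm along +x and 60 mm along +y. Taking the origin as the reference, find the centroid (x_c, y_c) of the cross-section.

x_c = 58.62 mm, y_c = 40.82 mm

vertical leg: A = 18 × 160 = 2880.00, centroid at (9.00, 80.00).
horizontal leg: A = 180 × 20 = 3600.00, centroid at (108.00, 10.00).
gusset: A = ½·76·60 = 2280.00, centroid at (43.33, 40.00).
ΣA = 8760.00 mm², ΣAx_c = 513520.00 mm³, ΣAy_c = 357600.00 mm³.
x_c = 513520.00/8760.00 = 58.62 mm; y_c = 357600.00/8760.00 = 40.82 mm.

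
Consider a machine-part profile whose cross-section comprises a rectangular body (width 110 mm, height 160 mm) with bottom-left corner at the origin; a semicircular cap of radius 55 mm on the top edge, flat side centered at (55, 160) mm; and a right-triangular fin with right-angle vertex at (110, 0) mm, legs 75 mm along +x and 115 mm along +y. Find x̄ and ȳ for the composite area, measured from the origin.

rectangular body: A = 110 × 160 = 17600.00, centroid at (55.00, 80.00).
semicircular top: A = ½π·55² = 4751.66, centroid at (55.00, 183.34).
triangular fin: A = ½·75·115 = 4312.50, centroid at (135.00, 38.33).
ΣA = 26664.16 mm²
ΣAx̄ = (17600.00)(55.00) + (4751.66)(55.00) + (4312.50)(135.00) = 1811528.74 mm³
ΣAȳ = (17600.00)(80.00) + (4751.66)(183.34) + (4312.50)(38.33) = 2444494.59 mm³
x̄ = 1811528.74 / 26664.16 = 67.94 mm
ȳ = 2444494.59 / 26664.16 = 91.68 mm

x̄ = 67.94 mm, ȳ = 91.68 mm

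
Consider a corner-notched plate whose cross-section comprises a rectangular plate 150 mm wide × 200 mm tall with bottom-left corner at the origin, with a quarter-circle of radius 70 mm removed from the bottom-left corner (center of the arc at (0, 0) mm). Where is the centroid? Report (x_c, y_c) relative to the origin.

x_c = 81.67 mm, y_c = 110.34 mm

plate: A = 150 × 200 = 30000.00, centroid at (75.00, 100.00).
removed quarter-circle: A = −¼π·70² = -3848.45, centroid at (29.71, 29.71).
ΣA = 26151.55 mm²
ΣAx_c = (30000.00)(75.00) + (-3848.45)(29.71) = 2135666.67 mm³
ΣAy_c = (30000.00)(100.00) + (-3848.45)(29.71) = 2885666.67 mm³
x_c = 2135666.67 / 26151.55 = 81.67 mm
y_c = 2885666.67 / 26151.55 = 110.34 mm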